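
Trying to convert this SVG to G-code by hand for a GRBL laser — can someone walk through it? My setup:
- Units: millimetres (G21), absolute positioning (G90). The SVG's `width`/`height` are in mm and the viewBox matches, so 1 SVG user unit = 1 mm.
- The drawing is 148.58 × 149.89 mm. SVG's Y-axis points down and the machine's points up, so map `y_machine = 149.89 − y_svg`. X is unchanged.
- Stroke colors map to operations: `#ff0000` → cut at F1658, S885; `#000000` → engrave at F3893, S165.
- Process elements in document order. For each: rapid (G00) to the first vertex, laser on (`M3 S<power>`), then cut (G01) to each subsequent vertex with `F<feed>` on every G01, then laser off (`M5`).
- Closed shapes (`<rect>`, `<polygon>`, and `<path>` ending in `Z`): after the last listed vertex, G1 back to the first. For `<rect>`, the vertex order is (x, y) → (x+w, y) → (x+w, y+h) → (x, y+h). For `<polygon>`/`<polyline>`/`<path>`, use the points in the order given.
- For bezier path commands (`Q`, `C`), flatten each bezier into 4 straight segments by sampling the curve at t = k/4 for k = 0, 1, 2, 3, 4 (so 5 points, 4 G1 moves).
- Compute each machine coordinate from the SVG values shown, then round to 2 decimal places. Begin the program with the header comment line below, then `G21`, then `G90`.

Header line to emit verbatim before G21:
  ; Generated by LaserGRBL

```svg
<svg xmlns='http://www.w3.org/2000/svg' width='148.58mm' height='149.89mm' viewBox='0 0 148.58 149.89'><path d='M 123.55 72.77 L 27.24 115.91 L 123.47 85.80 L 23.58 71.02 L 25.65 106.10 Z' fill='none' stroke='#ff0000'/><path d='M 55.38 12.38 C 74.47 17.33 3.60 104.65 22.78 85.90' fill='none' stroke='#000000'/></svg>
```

; Generated by LaserGRBL
G21
G90
G00 X123.55 Y77.12
M3 S885
G01 X27.24 Y33.98 F1658
G01 X123.47 Y64.09 F1658
G01 X23.58 Y78.87 F1658
G01 X25.65 Y43.79 F1658
G01 X123.55 Y77.12 F1658
M5
G00 X55.38 Y137.51
M3 S165
G01 X55.64 Y121.30 F3893
G01 X39.05 Y91.86 F3893
G01 X22.47 Y66.87 F3893
G01 X22.78 Y63.99 F3893
M5

viewBox `0 0 148.58 149.89` with mm width/height → 1 unit = 1 mm. Flip: y_m = 149.89 − y_svg.

**Shape 1** — `<path>` closed polygon, stroke `#ff0000` → cut (S885, F1658). Machine vertices: (123.55,77.12) → (27.24,33.98) → (123.47,64.09) → (23.58,78.87) → (25.65,43.79) → (123.55,77.12). Closed: final G1 returns to the first vertex.

**Shape 2** — `<path>` cubic bezier, stroke `#000000` → engrave (S165, F3893). Control points (SVG): P0=(55.38,12.38), P1=(74.47,17.33), P2=(3.60,104.65), P3=(22.78,85.90); sampled at t=k/4. Machine vertices: (55.38,137.51) → (55.64,121.30) → (39.05,91.86) → (22.47,66.87) → (22.78,63.99). Open path.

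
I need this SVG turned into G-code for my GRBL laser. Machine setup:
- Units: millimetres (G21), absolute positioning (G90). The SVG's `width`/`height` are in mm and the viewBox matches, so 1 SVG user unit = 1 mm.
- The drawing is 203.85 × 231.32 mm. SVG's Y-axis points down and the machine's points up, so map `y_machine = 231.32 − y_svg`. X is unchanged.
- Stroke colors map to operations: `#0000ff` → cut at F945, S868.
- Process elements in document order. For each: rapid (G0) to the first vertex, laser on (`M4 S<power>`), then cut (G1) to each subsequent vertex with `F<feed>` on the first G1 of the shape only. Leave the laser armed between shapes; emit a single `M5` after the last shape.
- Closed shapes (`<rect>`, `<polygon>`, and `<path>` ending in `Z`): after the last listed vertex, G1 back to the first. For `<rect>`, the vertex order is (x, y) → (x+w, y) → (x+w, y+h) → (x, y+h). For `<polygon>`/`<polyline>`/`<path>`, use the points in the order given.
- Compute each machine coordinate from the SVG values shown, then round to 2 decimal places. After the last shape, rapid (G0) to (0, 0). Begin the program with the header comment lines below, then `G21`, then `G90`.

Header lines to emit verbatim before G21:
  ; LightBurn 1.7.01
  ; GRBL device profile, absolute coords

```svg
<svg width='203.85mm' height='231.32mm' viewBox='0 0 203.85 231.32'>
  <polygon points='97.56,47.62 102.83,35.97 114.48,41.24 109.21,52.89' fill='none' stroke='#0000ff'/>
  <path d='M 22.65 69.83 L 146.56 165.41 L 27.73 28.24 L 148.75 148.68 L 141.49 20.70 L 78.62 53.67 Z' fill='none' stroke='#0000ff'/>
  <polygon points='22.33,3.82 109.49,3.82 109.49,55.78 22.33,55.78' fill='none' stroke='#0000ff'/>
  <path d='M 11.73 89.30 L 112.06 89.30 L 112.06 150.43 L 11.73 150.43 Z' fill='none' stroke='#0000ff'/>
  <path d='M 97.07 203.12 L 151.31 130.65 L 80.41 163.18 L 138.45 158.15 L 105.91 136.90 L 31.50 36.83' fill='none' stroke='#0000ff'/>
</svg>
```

; LightBurn 1.7.01
; GRBL device profile, absolute coords
G21
G90
G0 X97.56 Y183.70
M4 S868
G1 X102.83 Y195.35 F945
G1 X114.48 Y190.08
G1 X109.21 Y178.43
G1 X97.56 Y183.70
G0 X22.65 Y161.49
M4 S868
G1 X146.56 Y65.91 F945
G1 X27.73 Y203.08
G1 X148.75 Y82.64
G1 X141.49 Y210.62
G1 X78.62 Y177.65
G1 X22.65 Y161.49
G0 X22.33 Y227.50
M4 S868
G1 X109.49 Y227.50 F945
G1 X109.49 Y175.54
G1 X22.33 Y175.54
G1 X22.33 Y227.50
G0 X11.73 Y142.02
M4 S868
G1 X112.06 Y142.02 F945
G1 X112.06 Y80.89
G1 X11.73 Y80.89
G1 X11.73 Y142.02
G0 X97.07 Y28.20
M4 S868
G1 X151.31 Y100.67 F945
G1 X80.41 Y68.14
G1 X138.45 Y73.17
G1 X105.91 Y94.42
G1 X31.50 Y194.49
M5
G0 X0.00 Y0.00

viewBox `0 0 203.85 231.32` with mm width/height → 1 unit = 1 mm. Flip: y_m = 231.32 − y_svg.

**Shape 1** — `<polygon>` regular polygon, stroke `#0000ff` → cut (S868, F945). Machine vertices: (97.56,183.70) → (102.83,195.35) → (114.48,190.08) → (109.21,178.43) → (97.56,183.70). Closed: final G1 returns to the first vertex.

**Shape 2** — `<path>` closed polygon, stroke `#0000ff` → cut (S868, F945). Machine vertices: (22.65,161.49) → (146.56,65.91) → (27.73,203.08) → (148.75,82.64) → (141.49,210.62) → (78.62,177.65) → (22.65,161.49). Closed: final G1 returns to the first vertex.

**Shape 3** — `<polygon>` rectangle, stroke `#0000ff` → cut (S868, F945). Machine vertices: (22.33,227.50) → (109.49,227.50) → (109.49,175.54) → (22.33,175.54) → (22.33,227.50). Closed: final G1 returns to the first vertex.

**Shape 4** — `<path>` rectangle, stroke `#0000ff` → cut (S868, F945). Machine vertices: (11.73,142.02) → (112.06,142.02) → (112.06,80.89) → (11.73,80.89) → (11.73,142.02). Closed: final G1 returns to the first vertex.

**Shape 5** — `<path>` open polyline, stroke `#0000ff` → cut (S868, F945). Machine vertices: (97.07,28.20) → (151.31,100.67) → (80.41,68.14) → (138.45,73.17) → (105.91,94.42) → (31.50,194.49). Open path.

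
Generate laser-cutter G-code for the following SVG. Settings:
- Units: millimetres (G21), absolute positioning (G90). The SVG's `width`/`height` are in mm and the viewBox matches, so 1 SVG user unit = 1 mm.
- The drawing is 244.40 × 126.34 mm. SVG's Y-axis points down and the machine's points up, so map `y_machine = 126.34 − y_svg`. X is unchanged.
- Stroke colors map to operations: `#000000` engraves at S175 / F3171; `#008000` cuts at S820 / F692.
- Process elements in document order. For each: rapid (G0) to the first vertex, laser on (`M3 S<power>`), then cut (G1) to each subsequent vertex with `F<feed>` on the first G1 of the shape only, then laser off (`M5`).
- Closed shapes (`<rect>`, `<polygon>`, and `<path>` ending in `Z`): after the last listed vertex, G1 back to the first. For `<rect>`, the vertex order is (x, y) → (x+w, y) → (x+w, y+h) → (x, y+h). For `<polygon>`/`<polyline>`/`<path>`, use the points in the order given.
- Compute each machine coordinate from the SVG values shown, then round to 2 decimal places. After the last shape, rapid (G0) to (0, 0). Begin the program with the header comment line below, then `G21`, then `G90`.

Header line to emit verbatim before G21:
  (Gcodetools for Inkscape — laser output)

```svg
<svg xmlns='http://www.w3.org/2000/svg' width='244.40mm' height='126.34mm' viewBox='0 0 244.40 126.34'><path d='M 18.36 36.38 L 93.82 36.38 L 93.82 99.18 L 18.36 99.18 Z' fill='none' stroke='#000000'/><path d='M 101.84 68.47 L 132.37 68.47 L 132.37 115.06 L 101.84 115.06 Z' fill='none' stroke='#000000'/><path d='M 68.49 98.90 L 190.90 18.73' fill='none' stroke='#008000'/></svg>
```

(Gcodetools for Inkscape — laser output)
G21
G90
G0 X18.36 Y89.96
M3 S175
G1 X93.82 Y89.96 F3171
G1 X93.82 Y27.16
G1 X18.36 Y27.16
G1 X18.36 Y89.96
M5
G0 X101.84 Y57.87
M3 S175
G1 X132.37 Y57.87 F3171
G1 X132.37 Y11.28
G1 X101.84 Y11.28
G1 X101.84 Y57.87
M5
G0 X68.49 Y27.44
M3 S820
G1 X190.90 Y107.61 F692
M5
G0 X0.00 Y0.00

1 u = 1 mm; y_m = 126.34 − y.

[1] `<path>` rectangle, #000000→engrave S175 F3171: (18.36,89.96) → (93.82,89.96) → (93.82,27.16) → (18.36,27.16) → (18.36,89.96) (closed)

[2] `<path>` rectangle, #000000→engrave S175 F3171: (101.84,57.87) → (132.37,57.87) → (132.37,11.28) → (101.84,11.28) → (101.84,57.87) (closed)

[3] `<path>` line segment, #008000→cut S820 F692: (68.49,27.44) → (190.90,107.61)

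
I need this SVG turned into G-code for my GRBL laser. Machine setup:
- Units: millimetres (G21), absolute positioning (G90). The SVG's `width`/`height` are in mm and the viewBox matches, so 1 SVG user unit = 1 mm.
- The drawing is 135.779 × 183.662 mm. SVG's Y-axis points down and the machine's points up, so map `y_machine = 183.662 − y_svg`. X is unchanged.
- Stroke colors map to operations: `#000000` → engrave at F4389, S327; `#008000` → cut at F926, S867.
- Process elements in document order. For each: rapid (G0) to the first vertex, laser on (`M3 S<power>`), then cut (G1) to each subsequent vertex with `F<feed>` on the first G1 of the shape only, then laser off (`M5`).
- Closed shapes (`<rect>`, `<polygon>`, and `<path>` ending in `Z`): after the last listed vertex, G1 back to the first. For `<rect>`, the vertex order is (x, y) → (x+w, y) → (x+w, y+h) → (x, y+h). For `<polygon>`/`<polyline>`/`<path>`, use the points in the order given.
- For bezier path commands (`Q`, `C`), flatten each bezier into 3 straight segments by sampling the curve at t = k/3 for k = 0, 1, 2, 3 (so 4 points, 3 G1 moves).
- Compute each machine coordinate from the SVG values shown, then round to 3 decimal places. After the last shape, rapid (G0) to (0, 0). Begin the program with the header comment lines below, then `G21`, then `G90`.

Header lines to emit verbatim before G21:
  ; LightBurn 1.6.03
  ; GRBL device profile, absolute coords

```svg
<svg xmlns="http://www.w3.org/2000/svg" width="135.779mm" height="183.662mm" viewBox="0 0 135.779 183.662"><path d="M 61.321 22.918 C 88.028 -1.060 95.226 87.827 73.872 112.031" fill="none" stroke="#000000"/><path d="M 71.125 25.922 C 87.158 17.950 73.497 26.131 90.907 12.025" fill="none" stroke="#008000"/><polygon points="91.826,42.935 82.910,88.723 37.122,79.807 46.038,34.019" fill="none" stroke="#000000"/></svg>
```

1 u = 1 mm; y_m = 183.662 − y.

[1] `<path>` cubic bezier, #000000→engrave S327 F4389: (61.321,160.744) → (81.190,153.676) → (86.044,110.820) → (73.872,71.631)

[2] `<path>` cubic bezier, #008000→cut S867 F926: (71.125,157.740) → (79.511,161.751) → (81.603,163.536) → (90.907,171.637)

[3] `<polygon>` regular polygon, #000000→engrave S327 F4389: (91.826,140.727) → (82.910,94.939) → (37.122,103.855) → (46.038,149.643) → (91.826,140.727) (closed)

; LightBurn 1.6.03
; GRBL device profile, absolute coords
G21
G90
G0 X61.321 Y160.744
M3 S327
G1 X81.190 Y153.676 F4389
G1 X86.044 Y110.820
G1 X73.872 Y71.631
M5
G0 X71.125 Y157.740
M3 S867
G1 X79.511 Y161.751 F926
G1 X81.603 Y163.536
G1 X90.907 Y171.637
M5
G0 X91.826 Y140.727
M3 S327
G1 X82.910 Y94.939 F4389
G1 X37.122 Y103.855
G1 X46.038 Y149.643
G1 X91.826 Y140.727
M5
G0 X0.000 Y0.000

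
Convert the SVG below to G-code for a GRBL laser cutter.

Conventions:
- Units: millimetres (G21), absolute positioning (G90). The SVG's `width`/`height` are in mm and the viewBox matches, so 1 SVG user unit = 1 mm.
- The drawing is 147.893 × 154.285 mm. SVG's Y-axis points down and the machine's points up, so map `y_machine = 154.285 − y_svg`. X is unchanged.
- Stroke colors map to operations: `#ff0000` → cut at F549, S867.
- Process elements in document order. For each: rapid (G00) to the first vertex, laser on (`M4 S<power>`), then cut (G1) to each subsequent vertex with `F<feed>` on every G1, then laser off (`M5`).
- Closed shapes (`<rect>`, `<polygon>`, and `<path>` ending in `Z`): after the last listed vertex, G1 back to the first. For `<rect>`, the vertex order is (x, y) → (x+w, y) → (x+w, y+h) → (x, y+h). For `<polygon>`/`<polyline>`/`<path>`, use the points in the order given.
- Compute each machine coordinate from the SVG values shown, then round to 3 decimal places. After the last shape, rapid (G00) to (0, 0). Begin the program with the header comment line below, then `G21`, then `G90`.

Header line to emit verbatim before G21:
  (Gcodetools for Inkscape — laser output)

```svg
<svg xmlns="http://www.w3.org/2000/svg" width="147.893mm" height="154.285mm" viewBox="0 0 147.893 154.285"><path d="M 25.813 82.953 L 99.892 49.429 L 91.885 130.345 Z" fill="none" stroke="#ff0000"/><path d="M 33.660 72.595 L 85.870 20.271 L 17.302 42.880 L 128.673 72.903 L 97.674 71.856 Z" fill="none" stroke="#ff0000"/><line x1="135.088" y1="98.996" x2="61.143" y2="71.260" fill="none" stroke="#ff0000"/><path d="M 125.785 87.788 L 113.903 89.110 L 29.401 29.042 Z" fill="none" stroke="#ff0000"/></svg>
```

1 u = 1 mm; y_m = 154.285 − y.

[1] `<path>` regular polygon, #ff0000→cut S867 F549: (25.813,71.332) → (99.892,104.856) → (91.885,23.940) → (25.813,71.332) (closed)

[2] `<path>` closed polygon, #ff0000→cut S867 F549: (33.660,81.690) → (85.870,134.014) → (17.302,111.405) → (128.673,81.382) → (97.674,82.429) → (33.660,81.690) (closed)

[3] `<line>` line segment, #ff0000→cut S867 F549: (135.088,55.289) → (61.143,83.025)

[4] `<path>` closed polygon, #ff0000→cut S867 F549: (125.785,66.497) → (113.903,65.175) → (29.401,125.243) → (125.785,66.497) (closed)

(Gcodetools for Inkscape — laser output)
G21
G90
G00 X25.813 Y71.332
M4 S867
G1 X99.892 Y104.856 F549
G1 X91.885 Y23.940 F549
G1 X25.813 Y71.332 F549
M5
G00 X33.660 Y81.690
M4 S867
G1 X85.870 Y134.014 F549
G1 X17.302 Y111.405 F549
G1 X128.673 Y81.382 F549
G1 X97.674 Y82.429 F549
G1 X33.660 Y81.690 F549
M5
G00 X135.088 Y55.289
M4 S867
G1 X61.143 Y83.025 F549
M5
G00 X125.785 Y66.497
M4 S867
G1 X113.903 Y65.175 F549
G1 X29.401 Y125.243 F549
G1 X125.785 Y66.497 F549
M5
G00 X0.000 Y0.000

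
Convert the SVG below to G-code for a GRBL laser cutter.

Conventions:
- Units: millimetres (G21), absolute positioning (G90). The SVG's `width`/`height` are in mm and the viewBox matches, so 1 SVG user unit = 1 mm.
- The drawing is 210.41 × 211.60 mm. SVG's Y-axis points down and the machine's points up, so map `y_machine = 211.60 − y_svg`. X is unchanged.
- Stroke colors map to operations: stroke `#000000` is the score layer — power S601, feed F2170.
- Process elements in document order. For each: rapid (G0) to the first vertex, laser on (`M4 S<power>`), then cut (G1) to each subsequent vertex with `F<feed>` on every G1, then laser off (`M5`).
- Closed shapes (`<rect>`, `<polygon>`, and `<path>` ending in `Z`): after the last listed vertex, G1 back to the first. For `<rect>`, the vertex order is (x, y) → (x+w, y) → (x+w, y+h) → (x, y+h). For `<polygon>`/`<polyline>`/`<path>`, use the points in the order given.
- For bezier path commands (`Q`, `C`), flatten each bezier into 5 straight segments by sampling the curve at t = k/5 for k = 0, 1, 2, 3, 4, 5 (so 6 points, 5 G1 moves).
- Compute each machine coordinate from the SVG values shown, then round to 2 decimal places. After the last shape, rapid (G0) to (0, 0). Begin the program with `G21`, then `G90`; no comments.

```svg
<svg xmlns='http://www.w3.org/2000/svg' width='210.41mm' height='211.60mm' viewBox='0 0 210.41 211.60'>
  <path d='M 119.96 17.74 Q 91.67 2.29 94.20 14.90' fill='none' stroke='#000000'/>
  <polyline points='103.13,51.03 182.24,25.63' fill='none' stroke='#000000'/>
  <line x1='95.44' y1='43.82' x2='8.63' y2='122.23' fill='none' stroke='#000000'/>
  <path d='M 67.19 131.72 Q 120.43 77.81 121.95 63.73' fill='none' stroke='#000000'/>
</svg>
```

viewBox `0 0 210.41 211.60` with mm width/height → 1 unit = 1 mm. Flip: y_m = 211.60 − y_svg.

**Shape 1** — `<path>` quadratic bezier, stroke `#000000` → score (S601, F2170). Control points (SVG): P0=(119.96,17.74), P1=(91.67,2.29), P2=(94.20,14.90); sampled at t=k/5. Machine vertices: (119.96,193.86) → (109.88,198.92) → (102.26,201.73) → (97.11,202.30) → (94.42,200.62) → (94.20,196.70). Open path.

**Shape 2** — `<polyline>` line segment, stroke `#000000` → score (S601, F2170). Machine vertices: (103.13,160.57) → (182.24,185.97). Open path.

**Shape 3** — `<line>` line segment, stroke `#000000` → score (S601, F2170). Machine vertices: (95.44,167.78) → (8.63,89.37). Open path.

**Shape 4** — `<path>` quadratic bezier, stroke `#000000` → score (S601, F2170). Control points (SVG): P0=(67.19,131.72), P1=(120.43,77.81), P2=(121.95,63.73); sampled at t=k/5. Machine vertices: (67.19,79.88) → (86.42,99.85) → (101.51,116.64) → (112.46,130.23) → (119.27,140.64) → (121.95,147.87). Open path.

G21
G90
G0 X119.96 Y193.86
M4 S601
G1 X109.88 Y198.92 F2170
G1 X102.26 Y201.73 F2170
G1 X97.11 Y202.30 F2170
G1 X94.42 Y200.62 F2170
G1 X94.20 Y196.70 F2170
M5
G0 X103.13 Y160.57
M4 S601
G1 X182.24 Y185.97 F2170
M5
G0 X95.44 Y167.78
M4 S601
G1 X8.63 Y89.37 F2170
M5
G0 X67.19 Y79.88
M4 S601
G1 X86.42 Y99.85 F2170
G1 X101.51 Y116.64 F2170
G1 X112.46 Y130.23 F2170
G1 X119.27 Y140.64 F2170
G1 X121.95 Y147.87 F2170
M5
G0 X0.00 Y0.00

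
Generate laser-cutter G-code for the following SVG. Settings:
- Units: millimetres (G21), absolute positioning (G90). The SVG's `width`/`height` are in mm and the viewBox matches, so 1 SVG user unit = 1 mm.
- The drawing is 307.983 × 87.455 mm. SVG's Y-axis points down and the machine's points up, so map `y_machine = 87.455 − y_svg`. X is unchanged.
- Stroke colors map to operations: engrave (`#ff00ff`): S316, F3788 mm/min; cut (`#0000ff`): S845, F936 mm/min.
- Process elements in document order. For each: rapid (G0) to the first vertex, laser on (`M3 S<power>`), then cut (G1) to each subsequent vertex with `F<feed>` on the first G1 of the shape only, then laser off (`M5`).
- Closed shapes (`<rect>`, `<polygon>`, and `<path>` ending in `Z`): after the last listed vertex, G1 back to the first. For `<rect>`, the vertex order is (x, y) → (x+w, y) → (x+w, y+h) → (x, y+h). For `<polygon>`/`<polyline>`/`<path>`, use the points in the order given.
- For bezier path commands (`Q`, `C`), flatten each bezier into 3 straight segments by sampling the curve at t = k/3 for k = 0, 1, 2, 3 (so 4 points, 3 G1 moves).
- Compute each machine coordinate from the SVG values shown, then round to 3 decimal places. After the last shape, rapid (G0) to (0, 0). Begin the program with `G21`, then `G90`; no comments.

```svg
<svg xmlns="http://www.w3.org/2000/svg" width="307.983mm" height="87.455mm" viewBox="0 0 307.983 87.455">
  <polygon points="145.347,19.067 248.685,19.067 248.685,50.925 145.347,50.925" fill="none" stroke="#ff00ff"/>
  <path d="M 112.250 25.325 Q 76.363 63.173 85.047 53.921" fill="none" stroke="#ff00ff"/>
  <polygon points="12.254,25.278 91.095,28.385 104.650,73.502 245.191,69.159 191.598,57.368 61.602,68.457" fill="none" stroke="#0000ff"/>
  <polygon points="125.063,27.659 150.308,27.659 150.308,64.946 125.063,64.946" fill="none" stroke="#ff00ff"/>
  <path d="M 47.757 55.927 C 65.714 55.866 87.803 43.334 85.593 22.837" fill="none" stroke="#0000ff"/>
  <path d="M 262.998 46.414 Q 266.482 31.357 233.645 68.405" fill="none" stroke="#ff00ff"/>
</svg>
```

viewBox `0 0 307.983 87.455` with mm width/height → 1 unit = 1 mm. Flip: y_m = 87.455 − y_svg.

**Shape 1** — `<polygon>` rectangle, stroke `#ff00ff` → engrave (S316, F3788). Machine vertices: (145.347,68.388) → (248.685,68.388) → (248.685,36.530) → (145.347,36.530) → (145.347,68.388). Closed: final G1 returns to the first vertex.

**Shape 2** — `<path>` quadratic bezier, stroke `#ff00ff` → engrave (S316, F3788). Control points (SVG): P0=(112.250,25.325), P1=(76.363,63.173), P2=(85.047,53.921); sampled at t=k/3. Machine vertices: (112.250,62.130) → (93.278,42.131) → (84.210,32.599) → (85.047,33.534). Open path.

**Shape 3** — `<polygon>` closed polygon, stroke `#0000ff` → cut (S845, F936). Machine vertices: (12.254,62.177) → (91.095,59.070) → (104.650,13.953) → (245.191,18.296) → (191.598,30.087) → (61.602,18.998) → (12.254,62.177). Closed: final G1 returns to the first vertex.

**Shape 4** — `<polygon>` rectangle, stroke `#ff00ff` → engrave (S316, F3788). Machine vertices: (125.063,59.796) → (150.308,59.796) → (150.308,22.509) → (125.063,22.509) → (125.063,59.796). Closed: final G1 returns to the first vertex.

**Shape 5** — `<path>` cubic bezier, stroke `#0000ff` → cut (S845, F936). Control points (SVG): P0=(47.757,55.927), P1=(65.714,55.866), P2=(87.803,43.334), P3=(85.593,22.837); sampled at t=k/3. Machine vertices: (47.757,31.528) → (66.038,35.579) → (80.756,46.943) → (85.593,64.618). Open path.

**Shape 6** — `<path>` quadratic bezier, stroke `#ff00ff` → engrave (S316, F3788). Control points (SVG): P0=(262.998,46.414), P1=(266.482,31.357), P2=(233.645,68.405); sampled at t=k/3. Machine vertices: (262.998,41.041) → (261.285,45.290) → (251.501,37.959) → (233.645,19.050). Open path.

G21
G90
G0 X145.347 Y68.388
M3 S316
G1 X248.685 Y68.388 F3788
G1 X248.685 Y36.530
G1 X145.347 Y36.530
G1 X145.347 Y68.388
M5
G0 X112.250 Y62.130
M3 S316
G1 X93.278 Y42.131 F3788
G1 X84.210 Y32.599
G1 X85.047 Y33.534
M5
G0 X12.254 Y62.177
M3 S845
G1 X91.095 Y59.070 F936
G1 X104.650 Y13.953
G1 X245.191 Y18.296
G1 X191.598 Y30.087
G1 X61.602 Y18.998
G1 X12.254 Y62.177
M5
G0 X125.063 Y59.796
M3 S316
G1 X150.308 Y59.796 F3788
G1 X150.308 Y22.509
G1 X125.063 Y22.509
G1 X125.063 Y59.796
M5
G0 X47.757 Y31.528
M3 S845
G1 X66.038 Y35.579 F936
G1 X80.756 Y46.943
G1 X85.593 Y64.618
M5
G0 X262.998 Y41.041
M3 S316
G1 X261.285 Y45.290 F3788
G1 X251.501 Y37.959
G1 X233.645 Y19.050
M5
G0 X0.000 Y0.000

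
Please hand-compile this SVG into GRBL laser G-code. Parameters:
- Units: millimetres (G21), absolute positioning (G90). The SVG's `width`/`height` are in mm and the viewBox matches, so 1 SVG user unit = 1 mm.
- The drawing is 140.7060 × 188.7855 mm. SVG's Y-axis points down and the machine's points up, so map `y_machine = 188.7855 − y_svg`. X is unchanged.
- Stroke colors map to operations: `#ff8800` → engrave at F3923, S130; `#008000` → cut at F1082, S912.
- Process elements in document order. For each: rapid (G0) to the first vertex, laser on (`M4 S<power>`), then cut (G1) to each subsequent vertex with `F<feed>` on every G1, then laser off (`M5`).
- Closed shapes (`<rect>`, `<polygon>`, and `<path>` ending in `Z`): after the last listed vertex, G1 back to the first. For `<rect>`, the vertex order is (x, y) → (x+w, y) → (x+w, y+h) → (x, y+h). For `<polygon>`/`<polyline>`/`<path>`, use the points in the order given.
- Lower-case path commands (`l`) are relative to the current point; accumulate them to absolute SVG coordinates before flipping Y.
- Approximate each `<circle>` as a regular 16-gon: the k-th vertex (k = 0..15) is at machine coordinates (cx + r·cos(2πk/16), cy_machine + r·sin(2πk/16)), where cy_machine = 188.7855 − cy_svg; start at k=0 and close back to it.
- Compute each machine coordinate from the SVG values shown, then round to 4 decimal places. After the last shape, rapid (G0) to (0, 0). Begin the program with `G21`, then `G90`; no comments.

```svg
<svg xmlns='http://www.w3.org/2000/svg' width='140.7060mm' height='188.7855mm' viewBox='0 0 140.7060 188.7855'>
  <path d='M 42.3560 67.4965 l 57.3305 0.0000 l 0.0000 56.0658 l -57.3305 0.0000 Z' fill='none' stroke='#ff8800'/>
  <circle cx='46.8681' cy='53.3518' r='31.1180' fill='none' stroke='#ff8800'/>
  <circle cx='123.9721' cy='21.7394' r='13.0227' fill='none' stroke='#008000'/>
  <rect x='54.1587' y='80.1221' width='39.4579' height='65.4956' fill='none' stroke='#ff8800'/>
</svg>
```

viewBox `0 0 140.7060 188.7855` with mm width/height → 1 unit = 1 mm. Flip: y_m = 188.7855 − y_svg.

**Shape 1** — `<path>` rectangle, stroke `#ff8800` → engrave (S130, F3923). Machine vertices: (42.3560,121.2890) → (99.6865,121.2890) → (99.6865,65.2232) → (42.3560,65.2232) → (42.3560,121.2890). Closed: final G1 returns to the first vertex.

**Shape 2** — `<circle>` circle, stroke `#ff8800` → engrave (S130, F3923). Machine vertices: (77.9861,135.4337) → (75.6174,147.3420) → (68.8718,157.4374) → (58.7764,164.1830) → (46.8681,166.5517) → (34.9598,164.1830) → (24.8644,157.4374) → (18.1188,147.3420) → (15.7501,135.4337) → (18.1188,123.5254) → (24.8644,113.4300) → (34.9598,106.6844) → (46.8681,104.3157) → (58.7764,106.6844) → (68.8718,113.4300) → (75.6174,123.5254) → (77.9861,135.4337). Closed: final G1 returns to the first vertex.

**Shape 3** — `<circle>` circle, stroke `#008000` → cut (S912, F1082). Machine vertices: (136.9948,167.0461) → (136.0035,172.0297) → (133.1805,176.2545) → (128.9557,179.0775) → (123.9721,180.0688) → (118.9885,179.0775) → (114.7637,176.2545) → (111.9407,172.0297) → (110.9494,167.0461) → (111.9407,162.0625) → (114.7637,157.8377) → (118.9885,155.0147) → (123.9721,154.0234) → (128.9557,155.0147) → (133.1805,157.8377) → (136.0035,162.0625) → (136.9948,167.0461). Closed: final G1 returns to the first vertex.

**Shape 4** — `<rect>` rectangle, stroke `#ff8800` → engrave (S130, F3923). Machine vertices: (54.1587,108.6634) → (93.6166,108.6634) → (93.6166,43.1678) → (54.1587,43.1678) → (54.1587,108.6634). Closed: final G1 returns to the first vertex.

G21
G90
G0 X42.3560 Y121.2890
M4 S130
G1 X99.6865 Y121.2890 F3923
G1 X99.6865 Y65.2232 F3923
G1 X42.3560 Y65.2232 F3923
G1 X42.3560 Y121.2890 F3923
M5
G0 X77.9861 Y135.4337
M4 S130
G1 X75.6174 Y147.3420 F3923
G1 X68.8718 Y157.4374 F3923
G1 X58.7764 Y164.1830 F3923
G1 X46.8681 Y166.5517 F3923
G1 X34.9598 Y164.1830 F3923
G1 X24.8644 Y157.4374 F3923
G1 X18.1188 Y147.3420 F3923
G1 X15.7501 Y135.4337 F3923
G1 X18.1188 Y123.5254 F3923
G1 X24.8644 Y113.4300 F3923
G1 X34.9598 Y106.6844 F3923
G1 X46.8681 Y104.3157 F3923
G1 X58.7764 Y106.6844 F3923
G1 X68.8718 Y113.4300 F3923
G1 X75.6174 Y123.5254 F3923
G1 X77.9861 Y135.4337 F3923
M5
G0 X136.9948 Y167.0461
M4 S912
G1 X136.0035 Y172.0297 F1082
G1 X133.1805 Y176.2545 F1082
G1 X128.9557 Y179.0775 F1082
G1 X123.9721 Y180.0688 F1082
G1 X118.9885 Y179.0775 F1082
G1 X114.7637 Y176.2545 F1082
G1 X111.9407 Y172.0297 F1082
G1 X110.9494 Y167.0461 F1082
G1 X111.9407 Y162.0625 F1082
G1 X114.7637 Y157.8377 F1082
G1 X118.9885 Y155.0147 F1082
G1 X123.9721 Y154.0234 F1082
G1 X128.9557 Y155.0147 F1082
G1 X133.1805 Y157.8377 F1082
G1 X136.0035 Y162.0625 F1082
G1 X136.9948 Y167.0461 F1082
M5
G0 X54.1587 Y108.6634
M4 S130
G1 X93.6166 Y108.6634 F3923
G1 X93.6166 Y43.1678 F3923
G1 X54.1587 Y43.1678 F3923
G1 X54.1587 Y108.6634 F3923
M5
G0 X0.0000 Y0.0000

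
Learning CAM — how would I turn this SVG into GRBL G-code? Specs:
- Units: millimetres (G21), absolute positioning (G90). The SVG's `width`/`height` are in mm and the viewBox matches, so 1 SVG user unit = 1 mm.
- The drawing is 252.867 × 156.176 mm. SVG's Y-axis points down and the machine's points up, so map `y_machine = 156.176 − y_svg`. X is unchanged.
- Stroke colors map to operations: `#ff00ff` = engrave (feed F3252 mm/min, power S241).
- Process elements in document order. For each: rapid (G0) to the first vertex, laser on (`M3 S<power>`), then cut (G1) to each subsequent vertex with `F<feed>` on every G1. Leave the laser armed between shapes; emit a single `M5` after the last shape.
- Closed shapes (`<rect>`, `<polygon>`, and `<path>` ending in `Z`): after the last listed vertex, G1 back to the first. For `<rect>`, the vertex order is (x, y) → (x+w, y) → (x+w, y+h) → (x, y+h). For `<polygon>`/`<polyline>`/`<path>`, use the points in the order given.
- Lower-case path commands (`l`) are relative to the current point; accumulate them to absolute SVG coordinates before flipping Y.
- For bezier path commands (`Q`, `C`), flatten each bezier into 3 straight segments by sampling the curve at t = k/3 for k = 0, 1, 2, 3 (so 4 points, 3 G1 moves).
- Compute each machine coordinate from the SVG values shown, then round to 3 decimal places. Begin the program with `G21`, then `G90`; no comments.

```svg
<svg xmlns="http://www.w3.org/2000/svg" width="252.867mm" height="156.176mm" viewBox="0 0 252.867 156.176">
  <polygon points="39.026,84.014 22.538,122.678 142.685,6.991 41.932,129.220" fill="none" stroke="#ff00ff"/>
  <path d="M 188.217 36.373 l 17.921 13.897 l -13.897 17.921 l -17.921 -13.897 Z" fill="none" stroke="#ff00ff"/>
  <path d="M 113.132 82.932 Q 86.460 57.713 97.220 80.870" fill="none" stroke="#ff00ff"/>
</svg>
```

G21
G90
G0 X39.026 Y72.162
M3 S241
G1 X22.538 Y33.498 F3252
G1 X142.685 Y149.185 F3252
G1 X41.932 Y26.956 F3252
G1 X39.026 Y72.162 F3252
G0 X188.217 Y119.803
M3 S241
G1 X206.138 Y105.906 F3252
G1 X192.241 Y87.985 F3252
G1 X174.320 Y101.882 F3252
G1 X188.217 Y119.803 F3252
G0 X113.132 Y73.244
M3 S241
G1 X99.510 Y84.682 F3252
G1 X94.206 Y85.369 F3252
G1 X97.220 Y75.306 F3252
M5

Since the viewBox matches the mm dimensions, user units are millimetres directly. The only transform is the Y-flip y_m = 156.176 − y_svg.

Shape 1 is a closed polygon drawn with `<polygon>`. Its stroke #ff00ff means engrave at S241, F3252. After flipping Y the toolpath is (39.026,72.162) → (22.538,33.498) → (142.685,149.185) → (41.932,26.956) → (39.026,72.162), returning to the start.

Shape 2 is a regular polygon drawn with `<path>`. Its stroke #ff00ff means engrave at S241, F3252. After flipping Y the toolpath is (188.217,119.803) → (206.138,105.906) → (192.241,87.985) → (174.320,101.882) → (188.217,119.803), returning to the start.

Shape 3 is a quadratic bezier drawn with `<path>`. Its stroke #ff00ff means engrave at S241, F3252. After flipping Y the toolpath is (113.132,73.244) → (99.510,84.682) → (94.206,85.369) → (97.220,75.306).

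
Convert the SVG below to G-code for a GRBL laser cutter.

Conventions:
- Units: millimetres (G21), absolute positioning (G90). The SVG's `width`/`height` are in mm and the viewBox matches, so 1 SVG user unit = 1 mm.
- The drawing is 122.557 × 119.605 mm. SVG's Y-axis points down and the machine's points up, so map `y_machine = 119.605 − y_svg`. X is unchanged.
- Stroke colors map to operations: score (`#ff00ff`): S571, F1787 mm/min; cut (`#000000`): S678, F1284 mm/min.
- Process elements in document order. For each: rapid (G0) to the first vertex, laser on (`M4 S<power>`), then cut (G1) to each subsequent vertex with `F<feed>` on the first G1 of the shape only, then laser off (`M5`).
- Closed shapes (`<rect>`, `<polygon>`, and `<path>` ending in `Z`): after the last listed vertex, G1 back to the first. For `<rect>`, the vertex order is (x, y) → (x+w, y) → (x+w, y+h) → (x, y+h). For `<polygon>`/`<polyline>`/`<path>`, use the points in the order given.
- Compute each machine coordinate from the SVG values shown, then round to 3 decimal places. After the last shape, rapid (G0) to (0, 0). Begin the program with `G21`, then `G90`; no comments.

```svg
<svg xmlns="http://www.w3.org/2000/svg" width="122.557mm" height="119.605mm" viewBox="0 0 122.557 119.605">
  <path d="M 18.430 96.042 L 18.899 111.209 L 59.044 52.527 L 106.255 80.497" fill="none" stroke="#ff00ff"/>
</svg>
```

viewBox `0 0 122.557 119.605` with mm width/height → 1 unit = 1 mm. Flip: y_m = 119.605 − y_svg.

**Shape 1** — `<path>` open polyline, stroke `#ff00ff` → score (S571, F1787). Machine vertices: (18.430,23.563) → (18.899,8.396) → (59.044,67.078) → (106.255,39.108). Open path.

G21
G90
G0 X18.430 Y23.563
M4 S571
G1 X18.899 Y8.396 F1787
G1 X59.044 Y67.078
G1 X106.255 Y39.108
M5
G0 X0.000 Y0.000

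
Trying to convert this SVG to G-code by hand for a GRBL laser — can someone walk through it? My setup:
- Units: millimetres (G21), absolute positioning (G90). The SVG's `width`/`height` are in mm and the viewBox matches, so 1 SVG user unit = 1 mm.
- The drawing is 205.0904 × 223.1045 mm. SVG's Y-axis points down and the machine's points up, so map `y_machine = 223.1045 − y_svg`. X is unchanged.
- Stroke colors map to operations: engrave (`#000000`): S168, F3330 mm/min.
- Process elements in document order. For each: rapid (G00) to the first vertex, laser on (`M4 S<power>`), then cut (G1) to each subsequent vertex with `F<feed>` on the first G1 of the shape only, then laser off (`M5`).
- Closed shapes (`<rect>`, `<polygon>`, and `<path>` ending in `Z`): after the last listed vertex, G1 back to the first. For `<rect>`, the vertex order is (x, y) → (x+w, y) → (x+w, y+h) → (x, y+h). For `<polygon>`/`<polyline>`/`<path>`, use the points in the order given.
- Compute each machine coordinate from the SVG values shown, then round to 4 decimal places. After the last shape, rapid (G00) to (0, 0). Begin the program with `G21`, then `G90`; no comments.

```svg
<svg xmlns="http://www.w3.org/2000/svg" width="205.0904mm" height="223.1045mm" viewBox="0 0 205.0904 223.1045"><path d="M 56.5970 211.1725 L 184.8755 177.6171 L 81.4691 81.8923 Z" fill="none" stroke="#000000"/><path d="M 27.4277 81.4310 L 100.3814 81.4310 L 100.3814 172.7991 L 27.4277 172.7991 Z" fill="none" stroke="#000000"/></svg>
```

G21
G90
G00 X56.5970 Y11.9320
M4 S168
G1 X184.8755 Y45.4874 F3330
G1 X81.4691 Y141.2122
G1 X56.5970 Y11.9320
M5
G00 X27.4277 Y141.6735
M4 S168
G1 X100.3814 Y141.6735 F3330
G1 X100.3814 Y50.3054
G1 X27.4277 Y50.3054
G1 X27.4277 Y141.6735
M5
G00 X0.0000 Y0.0000

Since the viewBox matches the mm dimensions, user units are millimetres directly. The only transform is the Y-flip y_m = 223.1045 − y_svg.

Shape 1 is a closed polygon drawn with `<path>`. Its stroke #000000 means engrave at S168, F3330. After flipping Y the toolpath is (56.5970,11.9320) → (184.8755,45.4874) → (81.4691,141.2122) → (56.5970,11.9320), returning to the start.

Shape 2 is a rectangle drawn with `<path>`. Its stroke #000000 means engrave at S168, F3330. After flipping Y the toolpath is (27.4277,141.6735) → (100.3814,141.6735) → (100.3814,50.3054) → (27.4277,50.3054) → (27.4277,141.6735), returning to the start.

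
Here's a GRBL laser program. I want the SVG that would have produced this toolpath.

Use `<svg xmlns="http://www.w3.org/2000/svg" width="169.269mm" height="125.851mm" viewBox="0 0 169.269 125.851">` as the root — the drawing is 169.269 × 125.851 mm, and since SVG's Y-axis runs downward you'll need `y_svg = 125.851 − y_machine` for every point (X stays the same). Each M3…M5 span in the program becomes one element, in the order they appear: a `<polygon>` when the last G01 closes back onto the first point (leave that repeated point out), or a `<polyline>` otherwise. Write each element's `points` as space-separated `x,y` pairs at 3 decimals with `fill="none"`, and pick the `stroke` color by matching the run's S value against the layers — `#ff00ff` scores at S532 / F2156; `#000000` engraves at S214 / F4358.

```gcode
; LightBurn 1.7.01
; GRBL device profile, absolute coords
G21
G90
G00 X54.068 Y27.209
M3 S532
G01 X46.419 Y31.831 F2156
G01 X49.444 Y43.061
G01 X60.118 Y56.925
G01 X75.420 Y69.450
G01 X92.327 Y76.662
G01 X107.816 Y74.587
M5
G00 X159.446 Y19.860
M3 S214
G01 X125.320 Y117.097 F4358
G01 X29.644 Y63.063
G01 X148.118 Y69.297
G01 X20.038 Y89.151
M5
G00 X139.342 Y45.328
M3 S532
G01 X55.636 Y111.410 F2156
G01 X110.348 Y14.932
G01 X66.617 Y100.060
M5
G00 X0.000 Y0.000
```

Machine Y-up, SVG Y-down with viewBox height 125.851, so y_svg = 125.851 − y_machine; X carries over.

Run 1: power S532 maps to stroke `#ff00ff` (score). The run is open, so emit a `<polyline>` with points (Y-flipped): 54.068,98.642 46.419,94.020 49.444,82.790 60.118,68.926 75.420,56.401 92.327,49.189 107.816,51.264.

Run 2: S214 ⇒ engrave layer `#000000`. The run is open, so emit a `<polyline>` with points (Y-flipped): 159.446,105.991 125.320,8.754 29.644,62.788 148.118,56.554 20.038,36.700.

Run 3: the run's S532 means `#ff00ff` (score). The run is open, so emit a `<polyline>` with points (Y-flipped): 139.342,80.523 55.636,14.441 110.348,110.919 66.617,25.791.

<svg xmlns="http://www.w3.org/2000/svg" width="169.269mm" height="125.851mm" viewBox="0 0 169.269 125.851">
  <polyline points="54.068,98.642 46.419,94.020 49.444,82.790 60.118,68.926 75.420,56.401 92.327,49.189 107.816,51.264" fill="none" stroke="#ff00ff"/>
  <polyline points="159.446,105.991 125.320,8.754 29.644,62.788 148.118,56.554 20.038,36.700" fill="none" stroke="#000000"/>
  <polyline points="139.342,80.523 55.636,14.441 110.348,110.919 66.617,25.791" fill="none" stroke="#ff00ff"/>
</svg>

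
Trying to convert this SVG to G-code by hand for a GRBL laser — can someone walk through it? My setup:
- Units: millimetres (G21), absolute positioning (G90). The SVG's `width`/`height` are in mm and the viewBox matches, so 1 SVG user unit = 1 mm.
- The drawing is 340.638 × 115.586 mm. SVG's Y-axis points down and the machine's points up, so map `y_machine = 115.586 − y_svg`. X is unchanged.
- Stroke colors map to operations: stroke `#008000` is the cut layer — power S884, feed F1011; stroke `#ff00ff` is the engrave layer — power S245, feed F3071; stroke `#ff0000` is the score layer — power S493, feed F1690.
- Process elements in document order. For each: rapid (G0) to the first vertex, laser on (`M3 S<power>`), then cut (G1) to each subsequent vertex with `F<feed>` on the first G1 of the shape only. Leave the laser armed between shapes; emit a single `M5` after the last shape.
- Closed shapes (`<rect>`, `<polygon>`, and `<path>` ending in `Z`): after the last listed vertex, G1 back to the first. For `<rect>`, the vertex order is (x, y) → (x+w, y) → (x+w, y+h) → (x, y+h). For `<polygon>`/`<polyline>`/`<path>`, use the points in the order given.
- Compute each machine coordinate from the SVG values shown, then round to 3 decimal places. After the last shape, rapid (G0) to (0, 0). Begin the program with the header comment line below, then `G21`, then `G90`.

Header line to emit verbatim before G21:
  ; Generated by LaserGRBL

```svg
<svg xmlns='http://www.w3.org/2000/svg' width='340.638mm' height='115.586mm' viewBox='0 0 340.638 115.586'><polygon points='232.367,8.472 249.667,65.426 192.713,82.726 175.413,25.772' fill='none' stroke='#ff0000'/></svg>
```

viewBox `0 0 340.638 115.586` with mm width/height → 1 unit = 1 mm. Flip: y_m = 115.586 − y_svg.

**Shape 1** — `<polygon>` regular polygon, stroke `#ff0000` → score (S493, F1690). Machine vertices: (232.367,107.114) → (249.667,50.160) → (192.713,32.860) → (175.413,89.814) → (232.367,107.114). Closed: final G1 returns to the first vertex.

; Generated by LaserGRBL
G21
G90
G0 X232.367 Y107.114
M3 S493
G1 X249.667 Y50.160 F1690
G1 X192.713 Y32.860
G1 X175.413 Y89.814
G1 X232.367 Y107.114
M5
G0 X0.000 Y0.000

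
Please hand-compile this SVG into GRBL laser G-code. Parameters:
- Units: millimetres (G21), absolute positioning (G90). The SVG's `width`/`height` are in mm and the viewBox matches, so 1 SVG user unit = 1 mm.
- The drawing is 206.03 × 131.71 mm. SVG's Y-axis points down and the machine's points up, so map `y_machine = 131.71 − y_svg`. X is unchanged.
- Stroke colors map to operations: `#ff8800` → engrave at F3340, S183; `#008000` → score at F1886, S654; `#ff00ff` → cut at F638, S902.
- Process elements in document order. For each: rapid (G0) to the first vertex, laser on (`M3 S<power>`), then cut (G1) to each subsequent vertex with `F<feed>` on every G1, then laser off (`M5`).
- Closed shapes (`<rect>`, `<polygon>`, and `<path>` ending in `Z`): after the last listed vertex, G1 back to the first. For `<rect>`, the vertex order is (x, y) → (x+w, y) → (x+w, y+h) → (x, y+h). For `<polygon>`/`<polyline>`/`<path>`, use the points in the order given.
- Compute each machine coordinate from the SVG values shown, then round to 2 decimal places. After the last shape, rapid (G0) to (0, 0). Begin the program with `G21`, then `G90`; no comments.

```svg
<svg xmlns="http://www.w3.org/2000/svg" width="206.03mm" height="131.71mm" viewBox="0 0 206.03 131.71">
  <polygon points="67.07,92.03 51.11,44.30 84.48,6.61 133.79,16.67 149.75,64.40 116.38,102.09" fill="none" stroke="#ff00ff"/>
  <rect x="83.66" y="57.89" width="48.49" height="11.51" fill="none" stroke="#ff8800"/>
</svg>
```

G21
G90
G0 X67.07 Y39.68
M3 S902
G1 X51.11 Y87.41 F638
G1 X84.48 Y125.10 F638
G1 X133.79 Y115.04 F638
G1 X149.75 Y67.31 F638
G1 X116.38 Y29.62 F638
G1 X67.07 Y39.68 F638
M5
G0 X83.66 Y73.82
M3 S183
G1 X132.15 Y73.82 F3340
G1 X132.15 Y62.31 F3340
G1 X83.66 Y62.31 F3340
G1 X83.66 Y73.82 F3340
M5
G0 X0.00 Y0.00

1 u = 1 mm; y_m = 131.71 − y.

[1] `<polygon>` regular polygon, #ff00ff→cut S902 F638: (67.07,39.68) → (51.11,87.41) → (84.48,125.10) → (133.79,115.04) → (149.75,67.31) → (116.38,29.62) → (67.07,39.68) (closed)

[2] `<rect>` rectangle, #ff8800→engrave S183 F3340: (83.66,73.82) → (132.15,73.82) → (132.15,62.31) → (83.66,62.31) → (83.66,73.82) (closed)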